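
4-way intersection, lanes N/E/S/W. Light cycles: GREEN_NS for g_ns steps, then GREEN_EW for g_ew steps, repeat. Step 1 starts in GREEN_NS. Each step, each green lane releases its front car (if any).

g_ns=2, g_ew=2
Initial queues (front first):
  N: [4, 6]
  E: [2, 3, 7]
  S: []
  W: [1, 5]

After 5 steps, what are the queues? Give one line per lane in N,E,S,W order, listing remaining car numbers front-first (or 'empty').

Step 1 [NS]: N:car4-GO,E:wait,S:empty,W:wait | queues: N=1 E=3 S=0 W=2
Step 2 [NS]: N:car6-GO,E:wait,S:empty,W:wait | queues: N=0 E=3 S=0 W=2
Step 3 [EW]: N:wait,E:car2-GO,S:wait,W:car1-GO | queues: N=0 E=2 S=0 W=1
Step 4 [EW]: N:wait,E:car3-GO,S:wait,W:car5-GO | queues: N=0 E=1 S=0 W=0
Step 5 [NS]: N:empty,E:wait,S:empty,W:wait | queues: N=0 E=1 S=0 W=0

N: empty
E: 7
S: empty
W: empty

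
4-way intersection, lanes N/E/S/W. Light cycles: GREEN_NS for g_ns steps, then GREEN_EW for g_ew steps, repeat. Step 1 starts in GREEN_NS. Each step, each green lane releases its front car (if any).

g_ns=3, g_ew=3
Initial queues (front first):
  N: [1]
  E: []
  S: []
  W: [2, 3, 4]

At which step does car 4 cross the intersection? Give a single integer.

Step 1 [NS]: N:car1-GO,E:wait,S:empty,W:wait | queues: N=0 E=0 S=0 W=3
Step 2 [NS]: N:empty,E:wait,S:empty,W:wait | queues: N=0 E=0 S=0 W=3
Step 3 [NS]: N:empty,E:wait,S:empty,W:wait | queues: N=0 E=0 S=0 W=3
Step 4 [EW]: N:wait,E:empty,S:wait,W:car2-GO | queues: N=0 E=0 S=0 W=2
Step 5 [EW]: N:wait,E:empty,S:wait,W:car3-GO | queues: N=0 E=0 S=0 W=1
Step 6 [EW]: N:wait,E:empty,S:wait,W:car4-GO | queues: N=0 E=0 S=0 W=0
Car 4 crosses at step 6

6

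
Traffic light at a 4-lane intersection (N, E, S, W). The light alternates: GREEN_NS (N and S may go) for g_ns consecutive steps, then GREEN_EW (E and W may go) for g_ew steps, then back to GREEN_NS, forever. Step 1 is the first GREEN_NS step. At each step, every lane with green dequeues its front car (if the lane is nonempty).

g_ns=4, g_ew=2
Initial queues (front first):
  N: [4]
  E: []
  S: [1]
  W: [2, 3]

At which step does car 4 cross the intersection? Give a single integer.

Step 1 [NS]: N:car4-GO,E:wait,S:car1-GO,W:wait | queues: N=0 E=0 S=0 W=2
Step 2 [NS]: N:empty,E:wait,S:empty,W:wait | queues: N=0 E=0 S=0 W=2
Step 3 [NS]: N:empty,E:wait,S:empty,W:wait | queues: N=0 E=0 S=0 W=2
Step 4 [NS]: N:empty,E:wait,S:empty,W:wait | queues: N=0 E=0 S=0 W=2
Step 5 [EW]: N:wait,E:empty,S:wait,W:car2-GO | queues: N=0 E=0 S=0 W=1
Step 6 [EW]: N:wait,E:empty,S:wait,W:car3-GO | queues: N=0 E=0 S=0 W=0
Car 4 crosses at step 1

1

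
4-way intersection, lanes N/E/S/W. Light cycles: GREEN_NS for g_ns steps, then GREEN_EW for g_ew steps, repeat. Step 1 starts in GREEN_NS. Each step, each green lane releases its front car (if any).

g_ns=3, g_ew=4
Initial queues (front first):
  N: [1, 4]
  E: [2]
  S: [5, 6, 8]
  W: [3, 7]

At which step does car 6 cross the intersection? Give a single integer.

Step 1 [NS]: N:car1-GO,E:wait,S:car5-GO,W:wait | queues: N=1 E=1 S=2 W=2
Step 2 [NS]: N:car4-GO,E:wait,S:car6-GO,W:wait | queues: N=0 E=1 S=1 W=2
Step 3 [NS]: N:empty,E:wait,S:car8-GO,W:wait | queues: N=0 E=1 S=0 W=2
Step 4 [EW]: N:wait,E:car2-GO,S:wait,W:car3-GO | queues: N=0 E=0 S=0 W=1
Step 5 [EW]: N:wait,E:empty,S:wait,W:car7-GO | queues: N=0 E=0 S=0 W=0
Car 6 crosses at step 2

2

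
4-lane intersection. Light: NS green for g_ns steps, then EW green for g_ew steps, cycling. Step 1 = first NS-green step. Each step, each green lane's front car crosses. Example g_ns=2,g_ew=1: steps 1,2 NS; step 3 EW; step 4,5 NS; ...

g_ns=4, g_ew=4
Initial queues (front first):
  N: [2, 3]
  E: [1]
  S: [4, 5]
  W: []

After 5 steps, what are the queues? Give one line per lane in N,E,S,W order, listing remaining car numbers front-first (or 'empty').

Step 1 [NS]: N:car2-GO,E:wait,S:car4-GO,W:wait | queues: N=1 E=1 S=1 W=0
Step 2 [NS]: N:car3-GO,E:wait,S:car5-GO,W:wait | queues: N=0 E=1 S=0 W=0
Step 3 [NS]: N:empty,E:wait,S:empty,W:wait | queues: N=0 E=1 S=0 W=0
Step 4 [NS]: N:empty,E:wait,S:empty,W:wait | queues: N=0 E=1 S=0 W=0
Step 5 [EW]: N:wait,E:car1-GO,S:wait,W:empty | queues: N=0 E=0 S=0 W=0

N: empty
E: empty
S: empty
W: empty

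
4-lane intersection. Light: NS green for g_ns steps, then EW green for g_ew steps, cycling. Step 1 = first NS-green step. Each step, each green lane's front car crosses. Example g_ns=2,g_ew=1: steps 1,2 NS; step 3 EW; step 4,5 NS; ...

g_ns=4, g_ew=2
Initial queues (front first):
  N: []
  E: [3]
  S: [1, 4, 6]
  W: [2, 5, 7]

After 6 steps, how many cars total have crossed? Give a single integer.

Answer: 6

Derivation:
Step 1 [NS]: N:empty,E:wait,S:car1-GO,W:wait | queues: N=0 E=1 S=2 W=3
Step 2 [NS]: N:empty,E:wait,S:car4-GO,W:wait | queues: N=0 E=1 S=1 W=3
Step 3 [NS]: N:empty,E:wait,S:car6-GO,W:wait | queues: N=0 E=1 S=0 W=3
Step 4 [NS]: N:empty,E:wait,S:empty,W:wait | queues: N=0 E=1 S=0 W=3
Step 5 [EW]: N:wait,E:car3-GO,S:wait,W:car2-GO | queues: N=0 E=0 S=0 W=2
Step 6 [EW]: N:wait,E:empty,S:wait,W:car5-GO | queues: N=0 E=0 S=0 W=1
Cars crossed by step 6: 6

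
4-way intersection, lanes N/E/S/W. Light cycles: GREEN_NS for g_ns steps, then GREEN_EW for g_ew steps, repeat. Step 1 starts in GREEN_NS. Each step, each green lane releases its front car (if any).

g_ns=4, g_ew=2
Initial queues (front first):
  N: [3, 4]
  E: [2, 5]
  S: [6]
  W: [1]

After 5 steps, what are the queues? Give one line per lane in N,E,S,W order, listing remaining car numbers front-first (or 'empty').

Step 1 [NS]: N:car3-GO,E:wait,S:car6-GO,W:wait | queues: N=1 E=2 S=0 W=1
Step 2 [NS]: N:car4-GO,E:wait,S:empty,W:wait | queues: N=0 E=2 S=0 W=1
Step 3 [NS]: N:empty,E:wait,S:empty,W:wait | queues: N=0 E=2 S=0 W=1
Step 4 [NS]: N:empty,E:wait,S:empty,W:wait | queues: N=0 E=2 S=0 W=1
Step 5 [EW]: N:wait,E:car2-GO,S:wait,W:car1-GO | queues: N=0 E=1 S=0 W=0

N: empty
E: 5
S: empty
W: empty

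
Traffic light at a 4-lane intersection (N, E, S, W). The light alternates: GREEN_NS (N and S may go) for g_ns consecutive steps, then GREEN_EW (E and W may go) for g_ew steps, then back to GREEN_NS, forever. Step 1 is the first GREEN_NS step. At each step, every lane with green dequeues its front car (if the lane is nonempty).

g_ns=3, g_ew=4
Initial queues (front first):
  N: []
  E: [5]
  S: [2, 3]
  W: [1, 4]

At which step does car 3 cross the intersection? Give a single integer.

Step 1 [NS]: N:empty,E:wait,S:car2-GO,W:wait | queues: N=0 E=1 S=1 W=2
Step 2 [NS]: N:empty,E:wait,S:car3-GO,W:wait | queues: N=0 E=1 S=0 W=2
Step 3 [NS]: N:empty,E:wait,S:empty,W:wait | queues: N=0 E=1 S=0 W=2
Step 4 [EW]: N:wait,E:car5-GO,S:wait,W:car1-GO | queues: N=0 E=0 S=0 W=1
Step 5 [EW]: N:wait,E:empty,S:wait,W:car4-GO | queues: N=0 E=0 S=0 W=0
Car 3 crosses at step 2

2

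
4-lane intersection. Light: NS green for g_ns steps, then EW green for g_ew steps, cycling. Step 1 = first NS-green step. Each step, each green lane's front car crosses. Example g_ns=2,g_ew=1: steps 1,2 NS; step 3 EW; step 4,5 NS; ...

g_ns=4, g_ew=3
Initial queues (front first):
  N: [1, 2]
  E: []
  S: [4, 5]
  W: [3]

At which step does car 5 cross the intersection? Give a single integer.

Step 1 [NS]: N:car1-GO,E:wait,S:car4-GO,W:wait | queues: N=1 E=0 S=1 W=1
Step 2 [NS]: N:car2-GO,E:wait,S:car5-GO,W:wait | queues: N=0 E=0 S=0 W=1
Step 3 [NS]: N:empty,E:wait,S:empty,W:wait | queues: N=0 E=0 S=0 W=1
Step 4 [NS]: N:empty,E:wait,S:empty,W:wait | queues: N=0 E=0 S=0 W=1
Step 5 [EW]: N:wait,E:empty,S:wait,W:car3-GO | queues: N=0 E=0 S=0 W=0
Car 5 crosses at step 2

2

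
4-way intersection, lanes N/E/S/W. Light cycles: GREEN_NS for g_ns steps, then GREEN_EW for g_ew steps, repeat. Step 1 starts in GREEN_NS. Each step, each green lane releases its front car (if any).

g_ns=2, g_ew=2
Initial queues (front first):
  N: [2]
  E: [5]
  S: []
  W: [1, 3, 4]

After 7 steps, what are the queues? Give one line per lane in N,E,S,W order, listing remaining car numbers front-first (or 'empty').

Step 1 [NS]: N:car2-GO,E:wait,S:empty,W:wait | queues: N=0 E=1 S=0 W=3
Step 2 [NS]: N:empty,E:wait,S:empty,W:wait | queues: N=0 E=1 S=0 W=3
Step 3 [EW]: N:wait,E:car5-GO,S:wait,W:car1-GO | queues: N=0 E=0 S=0 W=2
Step 4 [EW]: N:wait,E:empty,S:wait,W:car3-GO | queues: N=0 E=0 S=0 W=1
Step 5 [NS]: N:empty,E:wait,S:empty,W:wait | queues: N=0 E=0 S=0 W=1
Step 6 [NS]: N:empty,E:wait,S:empty,W:wait | queues: N=0 E=0 S=0 W=1
Step 7 [EW]: N:wait,E:empty,S:wait,W:car4-GO | queues: N=0 E=0 S=0 W=0

N: empty
E: empty
S: empty
W: empty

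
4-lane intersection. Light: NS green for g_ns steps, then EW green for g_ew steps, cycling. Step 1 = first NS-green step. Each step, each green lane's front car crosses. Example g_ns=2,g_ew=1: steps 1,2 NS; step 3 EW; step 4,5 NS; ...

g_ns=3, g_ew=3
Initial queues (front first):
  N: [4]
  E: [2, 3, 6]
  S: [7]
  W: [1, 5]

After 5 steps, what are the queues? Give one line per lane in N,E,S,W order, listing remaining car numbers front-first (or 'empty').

Step 1 [NS]: N:car4-GO,E:wait,S:car7-GO,W:wait | queues: N=0 E=3 S=0 W=2
Step 2 [NS]: N:empty,E:wait,S:empty,W:wait | queues: N=0 E=3 S=0 W=2
Step 3 [NS]: N:empty,E:wait,S:empty,W:wait | queues: N=0 E=3 S=0 W=2
Step 4 [EW]: N:wait,E:car2-GO,S:wait,W:car1-GO | queues: N=0 E=2 S=0 W=1
Step 5 [EW]: N:wait,E:car3-GO,S:wait,W:car5-GO | queues: N=0 E=1 S=0 W=0

N: empty
E: 6
S: empty
W: empty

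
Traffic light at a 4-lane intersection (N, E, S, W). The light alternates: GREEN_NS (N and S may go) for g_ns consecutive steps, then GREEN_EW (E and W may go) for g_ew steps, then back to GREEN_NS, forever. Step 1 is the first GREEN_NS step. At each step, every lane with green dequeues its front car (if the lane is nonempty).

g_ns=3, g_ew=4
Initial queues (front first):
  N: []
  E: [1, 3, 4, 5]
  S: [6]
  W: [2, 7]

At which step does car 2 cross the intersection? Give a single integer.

Step 1 [NS]: N:empty,E:wait,S:car6-GO,W:wait | queues: N=0 E=4 S=0 W=2
Step 2 [NS]: N:empty,E:wait,S:empty,W:wait | queues: N=0 E=4 S=0 W=2
Step 3 [NS]: N:empty,E:wait,S:empty,W:wait | queues: N=0 E=4 S=0 W=2
Step 4 [EW]: N:wait,E:car1-GO,S:wait,W:car2-GO | queues: N=0 E=3 S=0 W=1
Step 5 [EW]: N:wait,E:car3-GO,S:wait,W:car7-GO | queues: N=0 E=2 S=0 W=0
Step 6 [EW]: N:wait,E:car4-GO,S:wait,W:empty | queues: N=0 E=1 S=0 W=0
Step 7 [EW]: N:wait,E:car5-GO,S:wait,W:empty | queues: N=0 E=0 S=0 W=0
Car 2 crosses at step 4

4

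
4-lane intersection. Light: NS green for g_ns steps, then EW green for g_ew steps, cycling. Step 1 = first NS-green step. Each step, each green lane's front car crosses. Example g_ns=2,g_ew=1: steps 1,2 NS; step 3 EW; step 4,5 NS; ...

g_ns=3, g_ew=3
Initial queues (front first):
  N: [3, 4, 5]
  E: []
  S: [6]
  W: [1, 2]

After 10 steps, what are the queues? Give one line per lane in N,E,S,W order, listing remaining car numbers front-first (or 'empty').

Step 1 [NS]: N:car3-GO,E:wait,S:car6-GO,W:wait | queues: N=2 E=0 S=0 W=2
Step 2 [NS]: N:car4-GO,E:wait,S:empty,W:wait | queues: N=1 E=0 S=0 W=2
Step 3 [NS]: N:car5-GO,E:wait,S:empty,W:wait | queues: N=0 E=0 S=0 W=2
Step 4 [EW]: N:wait,E:empty,S:wait,W:car1-GO | queues: N=0 E=0 S=0 W=1
Step 5 [EW]: N:wait,E:empty,S:wait,W:car2-GO | queues: N=0 E=0 S=0 W=0

N: empty
E: empty
S: empty
W: empty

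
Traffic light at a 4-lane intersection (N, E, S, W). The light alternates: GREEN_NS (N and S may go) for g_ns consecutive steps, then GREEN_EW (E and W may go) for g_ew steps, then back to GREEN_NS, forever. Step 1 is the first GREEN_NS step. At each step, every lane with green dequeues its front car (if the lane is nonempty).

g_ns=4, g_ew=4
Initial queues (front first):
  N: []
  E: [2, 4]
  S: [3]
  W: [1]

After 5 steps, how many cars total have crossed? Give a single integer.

Answer: 3

Derivation:
Step 1 [NS]: N:empty,E:wait,S:car3-GO,W:wait | queues: N=0 E=2 S=0 W=1
Step 2 [NS]: N:empty,E:wait,S:empty,W:wait | queues: N=0 E=2 S=0 W=1
Step 3 [NS]: N:empty,E:wait,S:empty,W:wait | queues: N=0 E=2 S=0 W=1
Step 4 [NS]: N:empty,E:wait,S:empty,W:wait | queues: N=0 E=2 S=0 W=1
Step 5 [EW]: N:wait,E:car2-GO,S:wait,W:car1-GO | queues: N=0 E=1 S=0 W=0
Cars crossed by step 5: 3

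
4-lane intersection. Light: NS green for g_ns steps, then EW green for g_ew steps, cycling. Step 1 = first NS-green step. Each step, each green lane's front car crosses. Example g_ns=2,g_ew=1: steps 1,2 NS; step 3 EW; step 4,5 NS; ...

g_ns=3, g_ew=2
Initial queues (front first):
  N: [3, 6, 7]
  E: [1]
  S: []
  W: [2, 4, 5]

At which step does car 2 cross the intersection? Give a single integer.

Step 1 [NS]: N:car3-GO,E:wait,S:empty,W:wait | queues: N=2 E=1 S=0 W=3
Step 2 [NS]: N:car6-GO,E:wait,S:empty,W:wait | queues: N=1 E=1 S=0 W=3
Step 3 [NS]: N:car7-GO,E:wait,S:empty,W:wait | queues: N=0 E=1 S=0 W=3
Step 4 [EW]: N:wait,E:car1-GO,S:wait,W:car2-GO | queues: N=0 E=0 S=0 W=2
Step 5 [EW]: N:wait,E:empty,S:wait,W:car4-GO | queues: N=0 E=0 S=0 W=1
Step 6 [NS]: N:empty,E:wait,S:empty,W:wait | queues: N=0 E=0 S=0 W=1
Step 7 [NS]: N:empty,E:wait,S:empty,W:wait | queues: N=0 E=0 S=0 W=1
Step 8 [NS]: N:empty,E:wait,S:empty,W:wait | queues: N=0 E=0 S=0 W=1
Step 9 [EW]: N:wait,E:empty,S:wait,W:car5-GO | queues: N=0 E=0 S=0 W=0
Car 2 crosses at step 4

4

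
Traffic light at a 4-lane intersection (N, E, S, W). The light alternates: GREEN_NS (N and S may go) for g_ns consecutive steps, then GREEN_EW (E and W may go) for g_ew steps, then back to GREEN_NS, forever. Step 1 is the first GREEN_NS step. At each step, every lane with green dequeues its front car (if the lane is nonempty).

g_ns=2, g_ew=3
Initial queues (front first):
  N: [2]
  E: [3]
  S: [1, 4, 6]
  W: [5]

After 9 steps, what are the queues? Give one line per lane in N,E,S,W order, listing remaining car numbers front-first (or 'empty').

Step 1 [NS]: N:car2-GO,E:wait,S:car1-GO,W:wait | queues: N=0 E=1 S=2 W=1
Step 2 [NS]: N:empty,E:wait,S:car4-GO,W:wait | queues: N=0 E=1 S=1 W=1
Step 3 [EW]: N:wait,E:car3-GO,S:wait,W:car5-GO | queues: N=0 E=0 S=1 W=0
Step 4 [EW]: N:wait,E:empty,S:wait,W:empty | queues: N=0 E=0 S=1 W=0
Step 5 [EW]: N:wait,E:empty,S:wait,W:empty | queues: N=0 E=0 S=1 W=0
Step 6 [NS]: N:empty,E:wait,S:car6-GO,W:wait | queues: N=0 E=0 S=0 W=0

N: empty
E: empty
S: empty
W: empty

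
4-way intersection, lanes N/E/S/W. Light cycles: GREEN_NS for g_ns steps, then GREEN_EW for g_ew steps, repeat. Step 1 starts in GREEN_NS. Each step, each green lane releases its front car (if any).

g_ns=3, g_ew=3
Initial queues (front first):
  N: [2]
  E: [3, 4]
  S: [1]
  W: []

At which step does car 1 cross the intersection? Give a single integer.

Step 1 [NS]: N:car2-GO,E:wait,S:car1-GO,W:wait | queues: N=0 E=2 S=0 W=0
Step 2 [NS]: N:empty,E:wait,S:empty,W:wait | queues: N=0 E=2 S=0 W=0
Step 3 [NS]: N:empty,E:wait,S:empty,W:wait | queues: N=0 E=2 S=0 W=0
Step 4 [EW]: N:wait,E:car3-GO,S:wait,W:empty | queues: N=0 E=1 S=0 W=0
Step 5 [EW]: N:wait,E:car4-GO,S:wait,W:empty | queues: N=0 E=0 S=0 W=0
Car 1 crosses at step 1

1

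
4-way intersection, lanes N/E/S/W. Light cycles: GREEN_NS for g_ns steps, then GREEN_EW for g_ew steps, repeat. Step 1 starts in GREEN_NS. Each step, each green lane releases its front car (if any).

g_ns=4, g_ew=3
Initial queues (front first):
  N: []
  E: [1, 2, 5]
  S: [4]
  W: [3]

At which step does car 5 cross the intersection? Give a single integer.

Step 1 [NS]: N:empty,E:wait,S:car4-GO,W:wait | queues: N=0 E=3 S=0 W=1
Step 2 [NS]: N:empty,E:wait,S:empty,W:wait | queues: N=0 E=3 S=0 W=1
Step 3 [NS]: N:empty,E:wait,S:empty,W:wait | queues: N=0 E=3 S=0 W=1
Step 4 [NS]: N:empty,E:wait,S:empty,W:wait | queues: N=0 E=3 S=0 W=1
Step 5 [EW]: N:wait,E:car1-GO,S:wait,W:car3-GO | queues: N=0 E=2 S=0 W=0
Step 6 [EW]: N:wait,E:car2-GO,S:wait,W:empty | queues: N=0 E=1 S=0 W=0
Step 7 [EW]: N:wait,E:car5-GO,S:wait,W:empty | queues: N=0 E=0 S=0 W=0
Car 5 crosses at step 7

7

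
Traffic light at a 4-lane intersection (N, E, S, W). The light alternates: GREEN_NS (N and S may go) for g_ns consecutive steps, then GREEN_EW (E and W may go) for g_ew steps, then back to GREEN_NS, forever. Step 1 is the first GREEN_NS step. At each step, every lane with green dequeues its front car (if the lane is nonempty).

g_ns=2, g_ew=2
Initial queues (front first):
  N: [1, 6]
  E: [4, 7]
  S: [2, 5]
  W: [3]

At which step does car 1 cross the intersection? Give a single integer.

Step 1 [NS]: N:car1-GO,E:wait,S:car2-GO,W:wait | queues: N=1 E=2 S=1 W=1
Step 2 [NS]: N:car6-GO,E:wait,S:car5-GO,W:wait | queues: N=0 E=2 S=0 W=1
Step 3 [EW]: N:wait,E:car4-GO,S:wait,W:car3-GO | queues: N=0 E=1 S=0 W=0
Step 4 [EW]: N:wait,E:car7-GO,S:wait,W:empty | queues: N=0 E=0 S=0 W=0
Car 1 crosses at step 1

1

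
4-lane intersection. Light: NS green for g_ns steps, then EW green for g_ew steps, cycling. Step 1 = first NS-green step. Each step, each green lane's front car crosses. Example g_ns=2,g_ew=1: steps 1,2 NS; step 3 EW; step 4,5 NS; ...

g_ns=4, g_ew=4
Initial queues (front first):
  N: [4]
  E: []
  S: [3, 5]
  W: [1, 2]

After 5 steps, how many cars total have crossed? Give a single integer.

Step 1 [NS]: N:car4-GO,E:wait,S:car3-GO,W:wait | queues: N=0 E=0 S=1 W=2
Step 2 [NS]: N:empty,E:wait,S:car5-GO,W:wait | queues: N=0 E=0 S=0 W=2
Step 3 [NS]: N:empty,E:wait,S:empty,W:wait | queues: N=0 E=0 S=0 W=2
Step 4 [NS]: N:empty,E:wait,S:empty,W:wait | queues: N=0 E=0 S=0 W=2
Step 5 [EW]: N:wait,E:empty,S:wait,W:car1-GO | queues: N=0 E=0 S=0 W=1
Cars crossed by step 5: 4

Answer: 4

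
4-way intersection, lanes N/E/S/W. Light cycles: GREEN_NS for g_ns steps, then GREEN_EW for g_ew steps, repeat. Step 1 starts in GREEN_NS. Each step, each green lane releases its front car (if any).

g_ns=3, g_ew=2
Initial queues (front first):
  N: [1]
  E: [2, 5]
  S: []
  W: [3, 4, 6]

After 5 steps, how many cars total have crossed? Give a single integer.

Step 1 [NS]: N:car1-GO,E:wait,S:empty,W:wait | queues: N=0 E=2 S=0 W=3
Step 2 [NS]: N:empty,E:wait,S:empty,W:wait | queues: N=0 E=2 S=0 W=3
Step 3 [NS]: N:empty,E:wait,S:empty,W:wait | queues: N=0 E=2 S=0 W=3
Step 4 [EW]: N:wait,E:car2-GO,S:wait,W:car3-GO | queues: N=0 E=1 S=0 W=2
Step 5 [EW]: N:wait,E:car5-GO,S:wait,W:car4-GO | queues: N=0 E=0 S=0 W=1
Cars crossed by step 5: 5

Answer: 5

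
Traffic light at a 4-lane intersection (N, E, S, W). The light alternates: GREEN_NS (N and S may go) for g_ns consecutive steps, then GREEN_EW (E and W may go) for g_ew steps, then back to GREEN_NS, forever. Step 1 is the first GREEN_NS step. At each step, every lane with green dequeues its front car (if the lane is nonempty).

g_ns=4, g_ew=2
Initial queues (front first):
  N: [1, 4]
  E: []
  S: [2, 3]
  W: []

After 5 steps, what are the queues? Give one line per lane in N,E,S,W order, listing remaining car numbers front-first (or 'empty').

Step 1 [NS]: N:car1-GO,E:wait,S:car2-GO,W:wait | queues: N=1 E=0 S=1 W=0
Step 2 [NS]: N:car4-GO,E:wait,S:car3-GO,W:wait | queues: N=0 E=0 S=0 W=0

N: empty
E: empty
S: empty
W: empty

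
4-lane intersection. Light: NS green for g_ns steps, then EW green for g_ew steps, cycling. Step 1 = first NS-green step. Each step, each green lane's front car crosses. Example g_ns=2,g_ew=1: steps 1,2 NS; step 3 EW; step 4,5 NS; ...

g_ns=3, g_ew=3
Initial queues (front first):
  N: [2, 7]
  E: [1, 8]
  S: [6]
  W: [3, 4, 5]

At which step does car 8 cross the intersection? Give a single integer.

Step 1 [NS]: N:car2-GO,E:wait,S:car6-GO,W:wait | queues: N=1 E=2 S=0 W=3
Step 2 [NS]: N:car7-GO,E:wait,S:empty,W:wait | queues: N=0 E=2 S=0 W=3
Step 3 [NS]: N:empty,E:wait,S:empty,W:wait | queues: N=0 E=2 S=0 W=3
Step 4 [EW]: N:wait,E:car1-GO,S:wait,W:car3-GO | queues: N=0 E=1 S=0 W=2
Step 5 [EW]: N:wait,E:car8-GO,S:wait,W:car4-GO | queues: N=0 E=0 S=0 W=1
Step 6 [EW]: N:wait,E:empty,S:wait,W:car5-GO | queues: N=0 E=0 S=0 W=0
Car 8 crosses at step 5

5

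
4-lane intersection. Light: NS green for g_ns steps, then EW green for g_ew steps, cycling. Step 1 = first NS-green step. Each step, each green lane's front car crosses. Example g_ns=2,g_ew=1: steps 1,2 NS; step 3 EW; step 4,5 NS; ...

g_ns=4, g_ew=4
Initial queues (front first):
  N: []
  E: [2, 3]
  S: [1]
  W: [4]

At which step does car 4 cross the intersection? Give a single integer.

Step 1 [NS]: N:empty,E:wait,S:car1-GO,W:wait | queues: N=0 E=2 S=0 W=1
Step 2 [NS]: N:empty,E:wait,S:empty,W:wait | queues: N=0 E=2 S=0 W=1
Step 3 [NS]: N:empty,E:wait,S:empty,W:wait | queues: N=0 E=2 S=0 W=1
Step 4 [NS]: N:empty,E:wait,S:empty,W:wait | queues: N=0 E=2 S=0 W=1
Step 5 [EW]: N:wait,E:car2-GO,S:wait,W:car4-GO | queues: N=0 E=1 S=0 W=0
Step 6 [EW]: N:wait,E:car3-GO,S:wait,W:empty | queues: N=0 E=0 S=0 W=0
Car 4 crosses at step 5

5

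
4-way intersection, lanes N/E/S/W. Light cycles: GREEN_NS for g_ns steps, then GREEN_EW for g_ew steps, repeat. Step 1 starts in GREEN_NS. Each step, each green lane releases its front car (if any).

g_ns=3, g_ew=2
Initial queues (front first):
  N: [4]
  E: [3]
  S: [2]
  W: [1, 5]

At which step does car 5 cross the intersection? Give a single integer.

Step 1 [NS]: N:car4-GO,E:wait,S:car2-GO,W:wait | queues: N=0 E=1 S=0 W=2
Step 2 [NS]: N:empty,E:wait,S:empty,W:wait | queues: N=0 E=1 S=0 W=2
Step 3 [NS]: N:empty,E:wait,S:empty,W:wait | queues: N=0 E=1 S=0 W=2
Step 4 [EW]: N:wait,E:car3-GO,S:wait,W:car1-GO | queues: N=0 E=0 S=0 W=1
Step 5 [EW]: N:wait,E:empty,S:wait,W:car5-GO | queues: N=0 E=0 S=0 W=0
Car 5 crosses at step 5

5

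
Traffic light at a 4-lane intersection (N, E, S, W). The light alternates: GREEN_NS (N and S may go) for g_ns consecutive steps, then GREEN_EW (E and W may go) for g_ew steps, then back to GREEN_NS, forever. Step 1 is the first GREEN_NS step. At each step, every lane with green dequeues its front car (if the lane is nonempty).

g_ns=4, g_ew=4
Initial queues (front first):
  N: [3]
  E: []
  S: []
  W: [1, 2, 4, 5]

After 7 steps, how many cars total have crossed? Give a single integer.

Step 1 [NS]: N:car3-GO,E:wait,S:empty,W:wait | queues: N=0 E=0 S=0 W=4
Step 2 [NS]: N:empty,E:wait,S:empty,W:wait | queues: N=0 E=0 S=0 W=4
Step 3 [NS]: N:empty,E:wait,S:empty,W:wait | queues: N=0 E=0 S=0 W=4
Step 4 [NS]: N:empty,E:wait,S:empty,W:wait | queues: N=0 E=0 S=0 W=4
Step 5 [EW]: N:wait,E:empty,S:wait,W:car1-GO | queues: N=0 E=0 S=0 W=3
Step 6 [EW]: N:wait,E:empty,S:wait,W:car2-GO | queues: N=0 E=0 S=0 W=2
Step 7 [EW]: N:wait,E:empty,S:wait,W:car4-GO | queues: N=0 E=0 S=0 W=1
Cars crossed by step 7: 4

Answer: 4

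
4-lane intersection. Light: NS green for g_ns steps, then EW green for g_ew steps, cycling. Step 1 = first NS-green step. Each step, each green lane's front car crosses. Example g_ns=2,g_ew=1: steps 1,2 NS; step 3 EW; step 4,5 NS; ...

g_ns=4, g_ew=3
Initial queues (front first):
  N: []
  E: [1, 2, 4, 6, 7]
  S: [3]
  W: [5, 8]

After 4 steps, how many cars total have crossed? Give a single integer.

Step 1 [NS]: N:empty,E:wait,S:car3-GO,W:wait | queues: N=0 E=5 S=0 W=2
Step 2 [NS]: N:empty,E:wait,S:empty,W:wait | queues: N=0 E=5 S=0 W=2
Step 3 [NS]: N:empty,E:wait,S:empty,W:wait | queues: N=0 E=5 S=0 W=2
Step 4 [NS]: N:empty,E:wait,S:empty,W:wait | queues: N=0 E=5 S=0 W=2
Cars crossed by step 4: 1

Answer: 1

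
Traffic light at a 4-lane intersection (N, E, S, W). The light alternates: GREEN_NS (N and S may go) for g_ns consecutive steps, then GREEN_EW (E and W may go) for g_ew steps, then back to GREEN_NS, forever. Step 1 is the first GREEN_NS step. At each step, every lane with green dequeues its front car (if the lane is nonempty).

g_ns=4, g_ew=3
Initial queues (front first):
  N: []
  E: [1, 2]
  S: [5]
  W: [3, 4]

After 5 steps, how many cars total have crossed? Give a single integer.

Answer: 3

Derivation:
Step 1 [NS]: N:empty,E:wait,S:car5-GO,W:wait | queues: N=0 E=2 S=0 W=2
Step 2 [NS]: N:empty,E:wait,S:empty,W:wait | queues: N=0 E=2 S=0 W=2
Step 3 [NS]: N:empty,E:wait,S:empty,W:wait | queues: N=0 E=2 S=0 W=2
Step 4 [NS]: N:empty,E:wait,S:empty,W:wait | queues: N=0 E=2 S=0 W=2
Step 5 [EW]: N:wait,E:car1-GO,S:wait,W:car3-GO | queues: N=0 E=1 S=0 W=1
Cars crossed by step 5: 3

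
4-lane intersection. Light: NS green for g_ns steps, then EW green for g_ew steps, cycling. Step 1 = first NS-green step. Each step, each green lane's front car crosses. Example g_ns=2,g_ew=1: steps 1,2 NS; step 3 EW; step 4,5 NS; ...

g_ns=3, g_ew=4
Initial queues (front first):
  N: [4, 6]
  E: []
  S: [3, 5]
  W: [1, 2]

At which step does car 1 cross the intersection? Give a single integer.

Step 1 [NS]: N:car4-GO,E:wait,S:car3-GO,W:wait | queues: N=1 E=0 S=1 W=2
Step 2 [NS]: N:car6-GO,E:wait,S:car5-GO,W:wait | queues: N=0 E=0 S=0 W=2
Step 3 [NS]: N:empty,E:wait,S:empty,W:wait | queues: N=0 E=0 S=0 W=2
Step 4 [EW]: N:wait,E:empty,S:wait,W:car1-GO | queues: N=0 E=0 S=0 W=1
Step 5 [EW]: N:wait,E:empty,S:wait,W:car2-GO | queues: N=0 E=0 S=0 W=0
Car 1 crosses at step 4

4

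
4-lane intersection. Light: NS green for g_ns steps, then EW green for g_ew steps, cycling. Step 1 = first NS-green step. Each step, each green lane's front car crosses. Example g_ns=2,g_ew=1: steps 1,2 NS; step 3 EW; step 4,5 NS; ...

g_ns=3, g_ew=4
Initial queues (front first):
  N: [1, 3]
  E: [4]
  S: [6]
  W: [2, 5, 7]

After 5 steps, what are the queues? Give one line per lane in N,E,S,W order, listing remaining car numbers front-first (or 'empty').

Step 1 [NS]: N:car1-GO,E:wait,S:car6-GO,W:wait | queues: N=1 E=1 S=0 W=3
Step 2 [NS]: N:car3-GO,E:wait,S:empty,W:wait | queues: N=0 E=1 S=0 W=3
Step 3 [NS]: N:empty,E:wait,S:empty,W:wait | queues: N=0 E=1 S=0 W=3
Step 4 [EW]: N:wait,E:car4-GO,S:wait,W:car2-GO | queues: N=0 E=0 S=0 W=2
Step 5 [EW]: N:wait,E:empty,S:wait,W:car5-GO | queues: N=0 E=0 S=0 W=1

N: empty
E: empty
S: empty
W: 7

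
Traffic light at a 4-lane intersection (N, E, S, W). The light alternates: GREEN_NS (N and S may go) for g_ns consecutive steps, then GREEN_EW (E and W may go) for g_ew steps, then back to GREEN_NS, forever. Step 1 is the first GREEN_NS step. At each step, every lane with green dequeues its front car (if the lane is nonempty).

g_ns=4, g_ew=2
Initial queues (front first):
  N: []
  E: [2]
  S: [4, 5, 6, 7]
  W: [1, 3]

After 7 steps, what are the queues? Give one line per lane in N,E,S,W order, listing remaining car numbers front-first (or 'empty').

Step 1 [NS]: N:empty,E:wait,S:car4-GO,W:wait | queues: N=0 E=1 S=3 W=2
Step 2 [NS]: N:empty,E:wait,S:car5-GO,W:wait | queues: N=0 E=1 S=2 W=2
Step 3 [NS]: N:empty,E:wait,S:car6-GO,W:wait | queues: N=0 E=1 S=1 W=2
Step 4 [NS]: N:empty,E:wait,S:car7-GO,W:wait | queues: N=0 E=1 S=0 W=2
Step 5 [EW]: N:wait,E:car2-GO,S:wait,W:car1-GO | queues: N=0 E=0 S=0 W=1
Step 6 [EW]: N:wait,E:empty,S:wait,W:car3-GO | queues: N=0 E=0 S=0 W=0

N: empty
E: empty
S: empty
W: empty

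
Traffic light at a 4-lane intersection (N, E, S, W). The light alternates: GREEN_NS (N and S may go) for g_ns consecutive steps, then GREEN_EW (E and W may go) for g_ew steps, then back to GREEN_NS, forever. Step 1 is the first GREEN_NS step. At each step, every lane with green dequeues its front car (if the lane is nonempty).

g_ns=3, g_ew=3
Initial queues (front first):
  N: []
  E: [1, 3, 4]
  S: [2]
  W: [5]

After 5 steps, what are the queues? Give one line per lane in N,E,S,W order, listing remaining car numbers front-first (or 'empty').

Step 1 [NS]: N:empty,E:wait,S:car2-GO,W:wait | queues: N=0 E=3 S=0 W=1
Step 2 [NS]: N:empty,E:wait,S:empty,W:wait | queues: N=0 E=3 S=0 W=1
Step 3 [NS]: N:empty,E:wait,S:empty,W:wait | queues: N=0 E=3 S=0 W=1
Step 4 [EW]: N:wait,E:car1-GO,S:wait,W:car5-GO | queues: N=0 E=2 S=0 W=0
Step 5 [EW]: N:wait,E:car3-GO,S:wait,W:empty | queues: N=0 E=1 S=0 W=0

N: empty
E: 4
S: empty
W: empty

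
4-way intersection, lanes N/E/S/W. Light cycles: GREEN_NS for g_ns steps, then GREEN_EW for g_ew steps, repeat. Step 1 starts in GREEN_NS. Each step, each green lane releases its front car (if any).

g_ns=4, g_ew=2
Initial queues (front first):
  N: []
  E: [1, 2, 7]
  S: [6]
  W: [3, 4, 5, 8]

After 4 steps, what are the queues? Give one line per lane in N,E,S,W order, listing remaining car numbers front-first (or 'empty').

Step 1 [NS]: N:empty,E:wait,S:car6-GO,W:wait | queues: N=0 E=3 S=0 W=4
Step 2 [NS]: N:empty,E:wait,S:empty,W:wait | queues: N=0 E=3 S=0 W=4
Step 3 [NS]: N:empty,E:wait,S:empty,W:wait | queues: N=0 E=3 S=0 W=4
Step 4 [NS]: N:empty,E:wait,S:empty,W:wait | queues: N=0 E=3 S=0 W=4

N: empty
E: 1 2 7
S: empty
W: 3 4 5 8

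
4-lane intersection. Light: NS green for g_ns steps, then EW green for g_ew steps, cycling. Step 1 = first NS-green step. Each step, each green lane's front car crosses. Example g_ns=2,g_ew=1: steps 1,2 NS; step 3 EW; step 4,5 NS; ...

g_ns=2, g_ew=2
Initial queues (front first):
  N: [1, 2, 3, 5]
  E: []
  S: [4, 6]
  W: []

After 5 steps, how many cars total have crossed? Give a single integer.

Answer: 5

Derivation:
Step 1 [NS]: N:car1-GO,E:wait,S:car4-GO,W:wait | queues: N=3 E=0 S=1 W=0
Step 2 [NS]: N:car2-GO,E:wait,S:car6-GO,W:wait | queues: N=2 E=0 S=0 W=0
Step 3 [EW]: N:wait,E:empty,S:wait,W:empty | queues: N=2 E=0 S=0 W=0
Step 4 [EW]: N:wait,E:empty,S:wait,W:empty | queues: N=2 E=0 S=0 W=0
Step 5 [NS]: N:car3-GO,E:wait,S:empty,W:wait | queues: N=1 E=0 S=0 W=0
Cars crossed by step 5: 5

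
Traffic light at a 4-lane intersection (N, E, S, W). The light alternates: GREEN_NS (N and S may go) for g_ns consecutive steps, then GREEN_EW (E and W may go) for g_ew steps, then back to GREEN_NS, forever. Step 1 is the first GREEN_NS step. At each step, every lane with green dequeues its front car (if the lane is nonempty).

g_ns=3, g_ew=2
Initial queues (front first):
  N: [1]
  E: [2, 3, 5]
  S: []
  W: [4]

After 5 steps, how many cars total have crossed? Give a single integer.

Answer: 4

Derivation:
Step 1 [NS]: N:car1-GO,E:wait,S:empty,W:wait | queues: N=0 E=3 S=0 W=1
Step 2 [NS]: N:empty,E:wait,S:empty,W:wait | queues: N=0 E=3 S=0 W=1
Step 3 [NS]: N:empty,E:wait,S:empty,W:wait | queues: N=0 E=3 S=0 W=1
Step 4 [EW]: N:wait,E:car2-GO,S:wait,W:car4-GO | queues: N=0 E=2 S=0 W=0
Step 5 [EW]: N:wait,E:car3-GO,S:wait,W:empty | queues: N=0 E=1 S=0 W=0
Cars crossed by step 5: 4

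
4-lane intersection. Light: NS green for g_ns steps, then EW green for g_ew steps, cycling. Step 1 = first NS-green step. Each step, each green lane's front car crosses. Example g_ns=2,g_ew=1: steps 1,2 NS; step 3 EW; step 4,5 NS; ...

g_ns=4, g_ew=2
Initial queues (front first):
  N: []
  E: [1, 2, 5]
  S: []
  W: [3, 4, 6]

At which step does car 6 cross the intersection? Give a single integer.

Step 1 [NS]: N:empty,E:wait,S:empty,W:wait | queues: N=0 E=3 S=0 W=3
Step 2 [NS]: N:empty,E:wait,S:empty,W:wait | queues: N=0 E=3 S=0 W=3
Step 3 [NS]: N:empty,E:wait,S:empty,W:wait | queues: N=0 E=3 S=0 W=3
Step 4 [NS]: N:empty,E:wait,S:empty,W:wait | queues: N=0 E=3 S=0 W=3
Step 5 [EW]: N:wait,E:car1-GO,S:wait,W:car3-GO | queues: N=0 E=2 S=0 W=2
Step 6 [EW]: N:wait,E:car2-GO,S:wait,W:car4-GO | queues: N=0 E=1 S=0 W=1
Step 7 [NS]: N:empty,E:wait,S:empty,W:wait | queues: N=0 E=1 S=0 W=1
Step 8 [NS]: N:empty,E:wait,S:empty,W:wait | queues: N=0 E=1 S=0 W=1
Step 9 [NS]: N:empty,E:wait,S:empty,W:wait | queues: N=0 E=1 S=0 W=1
Step 10 [NS]: N:empty,E:wait,S:empty,W:wait | queues: N=0 E=1 S=0 W=1
Step 11 [EW]: N:wait,E:car5-GO,S:wait,W:car6-GO | queues: N=0 E=0 S=0 W=0
Car 6 crosses at step 11

11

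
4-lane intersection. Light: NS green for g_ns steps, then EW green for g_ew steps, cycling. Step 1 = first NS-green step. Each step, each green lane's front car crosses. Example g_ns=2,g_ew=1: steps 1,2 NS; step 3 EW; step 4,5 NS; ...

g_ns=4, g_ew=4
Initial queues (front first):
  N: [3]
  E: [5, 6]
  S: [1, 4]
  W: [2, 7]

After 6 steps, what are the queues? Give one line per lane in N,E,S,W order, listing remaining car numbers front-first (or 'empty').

Step 1 [NS]: N:car3-GO,E:wait,S:car1-GO,W:wait | queues: N=0 E=2 S=1 W=2
Step 2 [NS]: N:empty,E:wait,S:car4-GO,W:wait | queues: N=0 E=2 S=0 W=2
Step 3 [NS]: N:empty,E:wait,S:empty,W:wait | queues: N=0 E=2 S=0 W=2
Step 4 [NS]: N:empty,E:wait,S:empty,W:wait | queues: N=0 E=2 S=0 W=2
Step 5 [EW]: N:wait,E:car5-GO,S:wait,W:car2-GO | queues: N=0 E=1 S=0 W=1
Step 6 [EW]: N:wait,E:car6-GO,S:wait,W:car7-GO | queues: N=0 E=0 S=0 W=0

N: empty
E: empty
S: empty
W: empty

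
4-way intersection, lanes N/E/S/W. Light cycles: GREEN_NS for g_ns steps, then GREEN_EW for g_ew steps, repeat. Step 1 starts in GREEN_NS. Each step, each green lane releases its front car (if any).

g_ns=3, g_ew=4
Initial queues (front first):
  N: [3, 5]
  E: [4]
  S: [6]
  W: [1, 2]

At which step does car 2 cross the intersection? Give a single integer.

Step 1 [NS]: N:car3-GO,E:wait,S:car6-GO,W:wait | queues: N=1 E=1 S=0 W=2
Step 2 [NS]: N:car5-GO,E:wait,S:empty,W:wait | queues: N=0 E=1 S=0 W=2
Step 3 [NS]: N:empty,E:wait,S:empty,W:wait | queues: N=0 E=1 S=0 W=2
Step 4 [EW]: N:wait,E:car4-GO,S:wait,W:car1-GO | queues: N=0 E=0 S=0 W=1
Step 5 [EW]: N:wait,E:empty,S:wait,W:car2-GO | queues: N=0 E=0 S=0 W=0
Car 2 crosses at step 5

5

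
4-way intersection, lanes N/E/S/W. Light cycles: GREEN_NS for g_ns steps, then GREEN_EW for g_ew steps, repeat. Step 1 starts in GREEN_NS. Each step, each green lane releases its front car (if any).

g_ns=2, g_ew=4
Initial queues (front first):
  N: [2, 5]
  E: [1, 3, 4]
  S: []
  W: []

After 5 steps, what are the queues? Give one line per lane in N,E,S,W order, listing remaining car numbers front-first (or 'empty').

Step 1 [NS]: N:car2-GO,E:wait,S:empty,W:wait | queues: N=1 E=3 S=0 W=0
Step 2 [NS]: N:car5-GO,E:wait,S:empty,W:wait | queues: N=0 E=3 S=0 W=0
Step 3 [EW]: N:wait,E:car1-GO,S:wait,W:empty | queues: N=0 E=2 S=0 W=0
Step 4 [EW]: N:wait,E:car3-GO,S:wait,W:empty | queues: N=0 E=1 S=0 W=0
Step 5 [EW]: N:wait,E:car4-GO,S:wait,W:empty | queues: N=0 E=0 S=0 W=0

N: empty
E: empty
S: empty
W: empty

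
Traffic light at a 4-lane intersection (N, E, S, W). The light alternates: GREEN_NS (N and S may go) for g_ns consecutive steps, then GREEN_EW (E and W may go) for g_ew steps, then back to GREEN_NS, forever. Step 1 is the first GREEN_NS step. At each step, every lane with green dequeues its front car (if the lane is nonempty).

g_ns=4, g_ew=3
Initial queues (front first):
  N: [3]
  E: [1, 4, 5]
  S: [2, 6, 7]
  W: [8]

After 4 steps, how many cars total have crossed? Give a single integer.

Answer: 4

Derivation:
Step 1 [NS]: N:car3-GO,E:wait,S:car2-GO,W:wait | queues: N=0 E=3 S=2 W=1
Step 2 [NS]: N:empty,E:wait,S:car6-GO,W:wait | queues: N=0 E=3 S=1 W=1
Step 3 [NS]: N:empty,E:wait,S:car7-GO,W:wait | queues: N=0 E=3 S=0 W=1
Step 4 [NS]: N:empty,E:wait,S:empty,W:wait | queues: N=0 E=3 S=0 W=1
Cars crossed by step 4: 4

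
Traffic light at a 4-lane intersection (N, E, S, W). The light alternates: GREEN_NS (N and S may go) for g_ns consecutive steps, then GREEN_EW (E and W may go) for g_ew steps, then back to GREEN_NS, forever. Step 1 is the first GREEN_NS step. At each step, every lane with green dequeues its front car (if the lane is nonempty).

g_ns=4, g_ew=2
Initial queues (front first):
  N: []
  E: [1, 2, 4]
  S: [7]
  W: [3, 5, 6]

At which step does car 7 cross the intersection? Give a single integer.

Step 1 [NS]: N:empty,E:wait,S:car7-GO,W:wait | queues: N=0 E=3 S=0 W=3
Step 2 [NS]: N:empty,E:wait,S:empty,W:wait | queues: N=0 E=3 S=0 W=3
Step 3 [NS]: N:empty,E:wait,S:empty,W:wait | queues: N=0 E=3 S=0 W=3
Step 4 [NS]: N:empty,E:wait,S:empty,W:wait | queues: N=0 E=3 S=0 W=3
Step 5 [EW]: N:wait,E:car1-GO,S:wait,W:car3-GO | queues: N=0 E=2 S=0 W=2
Step 6 [EW]: N:wait,E:car2-GO,S:wait,W:car5-GO | queues: N=0 E=1 S=0 W=1
Step 7 [NS]: N:empty,E:wait,S:empty,W:wait | queues: N=0 E=1 S=0 W=1
Step 8 [NS]: N:empty,E:wait,S:empty,W:wait | queues: N=0 E=1 S=0 W=1
Step 9 [NS]: N:empty,E:wait,S:empty,W:wait | queues: N=0 E=1 S=0 W=1
Step 10 [NS]: N:empty,E:wait,S:empty,W:wait | queues: N=0 E=1 S=0 W=1
Step 11 [EW]: N:wait,E:car4-GO,S:wait,W:car6-GO | queues: N=0 E=0 S=0 W=0
Car 7 crosses at step 1

1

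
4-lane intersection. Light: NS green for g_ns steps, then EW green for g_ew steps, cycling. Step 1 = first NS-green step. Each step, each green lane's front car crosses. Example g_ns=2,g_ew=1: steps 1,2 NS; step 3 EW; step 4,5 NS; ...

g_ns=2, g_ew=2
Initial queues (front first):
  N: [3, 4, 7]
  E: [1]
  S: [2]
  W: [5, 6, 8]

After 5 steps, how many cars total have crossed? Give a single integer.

Step 1 [NS]: N:car3-GO,E:wait,S:car2-GO,W:wait | queues: N=2 E=1 S=0 W=3
Step 2 [NS]: N:car4-GO,E:wait,S:empty,W:wait | queues: N=1 E=1 S=0 W=3
Step 3 [EW]: N:wait,E:car1-GO,S:wait,W:car5-GO | queues: N=1 E=0 S=0 W=2
Step 4 [EW]: N:wait,E:empty,S:wait,W:car6-GO | queues: N=1 E=0 S=0 W=1
Step 5 [NS]: N:car7-GO,E:wait,S:empty,W:wait | queues: N=0 E=0 S=0 W=1
Cars crossed by step 5: 7

Answer: 7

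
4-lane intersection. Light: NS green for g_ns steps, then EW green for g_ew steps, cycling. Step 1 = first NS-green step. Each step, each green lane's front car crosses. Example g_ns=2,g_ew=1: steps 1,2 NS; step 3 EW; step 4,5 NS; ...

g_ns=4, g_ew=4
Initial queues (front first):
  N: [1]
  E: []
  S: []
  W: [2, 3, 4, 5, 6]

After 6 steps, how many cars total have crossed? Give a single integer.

Answer: 3

Derivation:
Step 1 [NS]: N:car1-GO,E:wait,S:empty,W:wait | queues: N=0 E=0 S=0 W=5
Step 2 [NS]: N:empty,E:wait,S:empty,W:wait | queues: N=0 E=0 S=0 W=5
Step 3 [NS]: N:empty,E:wait,S:empty,W:wait | queues: N=0 E=0 S=0 W=5
Step 4 [NS]: N:empty,E:wait,S:empty,W:wait | queues: N=0 E=0 S=0 W=5
Step 5 [EW]: N:wait,E:empty,S:wait,W:car2-GO | queues: N=0 E=0 S=0 W=4
Step 6 [EW]: N:wait,E:empty,S:wait,W:car3-GO | queues: N=0 E=0 S=0 W=3
Cars crossed by step 6: 3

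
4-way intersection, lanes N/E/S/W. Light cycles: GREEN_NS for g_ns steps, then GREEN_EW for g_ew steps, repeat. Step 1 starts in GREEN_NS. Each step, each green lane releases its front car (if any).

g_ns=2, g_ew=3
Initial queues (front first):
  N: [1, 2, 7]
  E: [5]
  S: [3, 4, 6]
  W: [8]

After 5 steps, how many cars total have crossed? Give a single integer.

Answer: 6

Derivation:
Step 1 [NS]: N:car1-GO,E:wait,S:car3-GO,W:wait | queues: N=2 E=1 S=2 W=1
Step 2 [NS]: N:car2-GO,E:wait,S:car4-GO,W:wait | queues: N=1 E=1 S=1 W=1
Step 3 [EW]: N:wait,E:car5-GO,S:wait,W:car8-GO | queues: N=1 E=0 S=1 W=0
Step 4 [EW]: N:wait,E:empty,S:wait,W:empty | queues: N=1 E=0 S=1 W=0
Step 5 [EW]: N:wait,E:empty,S:wait,W:empty | queues: N=1 E=0 S=1 W=0
Cars crossed by step 5: 6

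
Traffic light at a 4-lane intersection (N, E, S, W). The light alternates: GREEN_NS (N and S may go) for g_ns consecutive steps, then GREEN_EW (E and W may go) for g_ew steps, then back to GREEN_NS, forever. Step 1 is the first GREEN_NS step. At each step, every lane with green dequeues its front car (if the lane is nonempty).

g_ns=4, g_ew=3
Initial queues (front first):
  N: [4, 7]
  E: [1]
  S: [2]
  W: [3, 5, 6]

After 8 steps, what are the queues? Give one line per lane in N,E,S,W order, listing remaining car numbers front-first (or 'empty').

Step 1 [NS]: N:car4-GO,E:wait,S:car2-GO,W:wait | queues: N=1 E=1 S=0 W=3
Step 2 [NS]: N:car7-GO,E:wait,S:empty,W:wait | queues: N=0 E=1 S=0 W=3
Step 3 [NS]: N:empty,E:wait,S:empty,W:wait | queues: N=0 E=1 S=0 W=3
Step 4 [NS]: N:empty,E:wait,S:empty,W:wait | queues: N=0 E=1 S=0 W=3
Step 5 [EW]: N:wait,E:car1-GO,S:wait,W:car3-GO | queues: N=0 E=0 S=0 W=2
Step 6 [EW]: N:wait,E:empty,S:wait,W:car5-GO | queues: N=0 E=0 S=0 W=1
Step 7 [EW]: N:wait,E:empty,S:wait,W:car6-GO | queues: N=0 E=0 S=0 W=0

N: empty
E: empty
S: empty
W: empty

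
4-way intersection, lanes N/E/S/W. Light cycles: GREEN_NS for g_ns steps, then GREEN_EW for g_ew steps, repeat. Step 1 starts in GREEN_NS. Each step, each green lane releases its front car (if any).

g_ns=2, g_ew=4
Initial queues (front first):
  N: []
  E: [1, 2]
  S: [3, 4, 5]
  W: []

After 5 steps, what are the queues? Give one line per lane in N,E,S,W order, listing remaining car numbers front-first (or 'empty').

Step 1 [NS]: N:empty,E:wait,S:car3-GO,W:wait | queues: N=0 E=2 S=2 W=0
Step 2 [NS]: N:empty,E:wait,S:car4-GO,W:wait | queues: N=0 E=2 S=1 W=0
Step 3 [EW]: N:wait,E:car1-GO,S:wait,W:empty | queues: N=0 E=1 S=1 W=0
Step 4 [EW]: N:wait,E:car2-GO,S:wait,W:empty | queues: N=0 E=0 S=1 W=0
Step 5 [EW]: N:wait,E:empty,S:wait,W:empty | queues: N=0 E=0 S=1 W=0

N: empty
E: empty
S: 5
W: empty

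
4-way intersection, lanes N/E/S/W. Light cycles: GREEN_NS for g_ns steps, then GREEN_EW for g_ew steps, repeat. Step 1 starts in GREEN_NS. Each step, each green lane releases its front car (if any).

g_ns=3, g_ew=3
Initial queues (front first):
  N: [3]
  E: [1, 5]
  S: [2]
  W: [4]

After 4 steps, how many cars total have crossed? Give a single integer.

Answer: 4

Derivation:
Step 1 [NS]: N:car3-GO,E:wait,S:car2-GO,W:wait | queues: N=0 E=2 S=0 W=1
Step 2 [NS]: N:empty,E:wait,S:empty,W:wait | queues: N=0 E=2 S=0 W=1
Step 3 [NS]: N:empty,E:wait,S:empty,W:wait | queues: N=0 E=2 S=0 W=1
Step 4 [EW]: N:wait,E:car1-GO,S:wait,W:car4-GO | queues: N=0 E=1 S=0 W=0
Cars crossed by step 4: 4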